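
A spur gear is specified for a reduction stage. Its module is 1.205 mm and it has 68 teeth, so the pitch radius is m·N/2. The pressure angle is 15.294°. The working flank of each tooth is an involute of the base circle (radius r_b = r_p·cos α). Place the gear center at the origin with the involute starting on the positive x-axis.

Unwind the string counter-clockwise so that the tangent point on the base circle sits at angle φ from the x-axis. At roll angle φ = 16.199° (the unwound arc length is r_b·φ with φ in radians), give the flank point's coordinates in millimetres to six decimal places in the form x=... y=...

pitch radius r_p = m·N/2 = 1.205·68/2 = 40.970000
base radius r_b = r_p·cos α = 40.970000·cos 15.294° = 39.519049
roll angle φ = 16.199° = 0.28272589 rad
x = r_b·(cos φ + φ·sin φ) = 39.519049·(0.96029855 + 0.28272589·0.27897435) = 41.067083
y = r_b·(sin φ − φ·cos φ) = 39.519049·(0.27897435 − 0.28272589·0.96029855) = 0.295329

x=41.067083 y=0.295329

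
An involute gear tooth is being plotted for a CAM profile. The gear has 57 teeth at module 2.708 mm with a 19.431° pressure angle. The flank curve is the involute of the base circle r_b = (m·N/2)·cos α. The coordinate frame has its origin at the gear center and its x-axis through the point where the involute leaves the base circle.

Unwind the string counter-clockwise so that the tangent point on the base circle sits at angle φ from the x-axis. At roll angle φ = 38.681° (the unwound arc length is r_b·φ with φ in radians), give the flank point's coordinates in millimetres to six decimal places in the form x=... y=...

pitch radius r_p = m·N/2 = 2.708·57/2 = 77.178000
base radius r_b = r_p·cos α = 77.178000·cos 19.431° = 72.782157
roll angle φ = 38.681° = 0.67511081 rad
x = r_b·(cos φ + φ·sin φ) = 72.782157·(0.78063770 + 0.67511081·0.62498382) = 87.525714
y = r_b·(sin φ − φ·cos φ) = 72.782157·(0.62498382 − 0.67511081·0.78063770) = 7.130240

x=87.525714 y=7.130240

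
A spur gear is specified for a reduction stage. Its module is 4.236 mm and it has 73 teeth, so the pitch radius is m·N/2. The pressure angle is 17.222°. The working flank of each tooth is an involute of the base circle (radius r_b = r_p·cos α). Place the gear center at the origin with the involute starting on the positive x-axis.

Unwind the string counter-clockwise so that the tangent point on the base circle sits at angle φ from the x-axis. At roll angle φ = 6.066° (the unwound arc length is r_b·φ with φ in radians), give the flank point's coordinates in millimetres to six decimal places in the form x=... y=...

pitch radius r_p = m·N/2 = 4.236·73/2 = 154.614000
base radius r_b = r_p·cos α = 154.614000·cos 17.222° = 147.681842
roll angle φ = 6.066° = 0.10587167 rad
x = r_b·(cos φ + φ·sin φ) = 147.681842·(0.99440083 + 0.10587167·0.10567400) = 148.507193
y = r_b·(sin φ − φ·cos φ) = 147.681842·(0.10567400 − 0.10587167·0.99440083) = 0.058352

x=148.507193 y=0.058352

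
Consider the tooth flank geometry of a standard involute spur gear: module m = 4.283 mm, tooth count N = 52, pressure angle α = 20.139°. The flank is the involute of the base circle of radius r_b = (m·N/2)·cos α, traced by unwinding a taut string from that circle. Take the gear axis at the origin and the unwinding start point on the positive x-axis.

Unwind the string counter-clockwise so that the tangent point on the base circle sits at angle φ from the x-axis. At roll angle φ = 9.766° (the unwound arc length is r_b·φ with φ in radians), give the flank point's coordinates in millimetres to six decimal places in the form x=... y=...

x=106.057301 y=0.172076

pitch radius r_p = m·N/2 = 4.283·52/2 = 111.358000
base radius r_b = r_p·cos α = 111.358000·cos 20.139° = 104.549584
roll angle φ = 9.766° = 0.17044885 rad
x = r_b·(cos φ + φ·sin φ) = 104.549584·(0.98550873 + 0.17044885·0.16962472) = 106.057301
y = r_b·(sin φ − φ·cos φ) = 104.549584·(0.16962472 − 0.17044885·0.98550873) = 0.172076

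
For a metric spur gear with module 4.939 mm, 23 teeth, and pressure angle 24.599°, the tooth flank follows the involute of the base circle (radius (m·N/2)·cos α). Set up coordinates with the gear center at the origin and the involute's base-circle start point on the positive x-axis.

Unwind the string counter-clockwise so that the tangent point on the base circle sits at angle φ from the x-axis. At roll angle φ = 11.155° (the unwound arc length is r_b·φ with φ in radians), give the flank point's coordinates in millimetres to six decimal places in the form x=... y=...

pitch radius r_p = m·N/2 = 4.939·23/2 = 56.798500
base radius r_b = r_p·cos α = 56.798500·cos 24.599° = 51.643660
roll angle φ = 11.155° = 0.19469148 rad
x = r_b·(cos φ + φ·sin φ) = 51.643660·(0.98110740 + 0.19469148·0.19346385) = 52.613175
y = r_b·(sin φ − φ·cos φ) = 51.643660·(0.19346385 − 0.19469148·0.98110740) = 0.126558

x=52.613175 y=0.126558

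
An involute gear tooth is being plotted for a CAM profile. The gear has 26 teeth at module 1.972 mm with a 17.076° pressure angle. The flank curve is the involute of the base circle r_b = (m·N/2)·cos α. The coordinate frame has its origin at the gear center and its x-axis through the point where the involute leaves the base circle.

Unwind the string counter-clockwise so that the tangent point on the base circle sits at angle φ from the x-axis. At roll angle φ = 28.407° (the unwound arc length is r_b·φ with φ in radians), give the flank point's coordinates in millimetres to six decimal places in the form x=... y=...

pitch radius r_p = m·N/2 = 1.972·26/2 = 25.636000
base radius r_b = r_p·cos α = 25.636000·cos 17.076° = 24.505865
roll angle φ = 28.407° = 0.49579568 rad
x = r_b·(cos φ + φ·sin φ) = 24.505865·(0.87959046 + 0.49579568·0.47573167) = 27.335218
y = r_b·(sin φ − φ·cos φ) = 24.505865·(0.47573167 − 0.49579568·0.87959046) = 0.971278

x=27.335218 y=0.971278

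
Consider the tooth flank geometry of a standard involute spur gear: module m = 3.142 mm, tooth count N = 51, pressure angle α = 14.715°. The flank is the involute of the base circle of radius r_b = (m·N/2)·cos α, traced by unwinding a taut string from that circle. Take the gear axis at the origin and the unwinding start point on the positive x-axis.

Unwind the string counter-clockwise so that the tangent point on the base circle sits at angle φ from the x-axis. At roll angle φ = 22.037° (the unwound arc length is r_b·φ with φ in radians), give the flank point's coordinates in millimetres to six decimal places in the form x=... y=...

x=83.014716 y=1.448082

pitch radius r_p = m·N/2 = 3.142·51/2 = 80.121000
base radius r_b = r_p·cos α = 80.121000·cos 14.715° = 77.493134
roll angle φ = 22.037° = 0.38461821 rad
x = r_b·(cos φ + φ·sin φ) = 77.493134·(0.92694175 + 0.38461821·0.37520526) = 83.014716
y = r_b·(sin φ − φ·cos φ) = 77.493134·(0.37520526 − 0.38461821·0.92694175) = 1.448082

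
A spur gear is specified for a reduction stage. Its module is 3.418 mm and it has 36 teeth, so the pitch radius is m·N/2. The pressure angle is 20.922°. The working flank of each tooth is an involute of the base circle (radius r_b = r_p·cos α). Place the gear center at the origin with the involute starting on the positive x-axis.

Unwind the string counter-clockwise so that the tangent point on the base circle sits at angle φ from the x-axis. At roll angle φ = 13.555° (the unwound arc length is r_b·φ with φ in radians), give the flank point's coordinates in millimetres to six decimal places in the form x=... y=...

pitch radius r_p = m·N/2 = 3.418·36/2 = 61.524000
base radius r_b = r_p·cos α = 61.524000·cos 20.922° = 57.467564
roll angle φ = 13.555° = 0.23657938 rad
x = r_b·(cos φ + φ·sin φ) = 57.467564·(0.97214538 + 0.23657938·0.23437866) = 59.053355
y = r_b·(sin φ − φ·cos φ) = 57.467564·(0.23437866 − 0.23657938·0.97214538) = 0.252232

x=59.053355 y=0.252232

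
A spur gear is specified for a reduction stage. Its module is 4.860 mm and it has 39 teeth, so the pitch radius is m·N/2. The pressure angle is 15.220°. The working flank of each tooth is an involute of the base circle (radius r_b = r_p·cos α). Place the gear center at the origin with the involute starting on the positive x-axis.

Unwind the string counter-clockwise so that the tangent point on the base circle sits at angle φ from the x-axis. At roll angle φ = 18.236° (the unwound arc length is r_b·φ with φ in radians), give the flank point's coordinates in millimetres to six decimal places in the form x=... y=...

x=95.961076 y=0.972878

pitch radius r_p = m·N/2 = 4.860·39/2 = 94.770000
base radius r_b = r_p·cos α = 94.770000·cos 15.220° = 91.445934
roll angle φ = 18.236° = 0.31827824 rad
x = r_b·(cos φ + φ·sin φ) = 91.445934·(0.94977562 + 0.31827824·0.31293174) = 95.961076
y = r_b·(sin φ − φ·cos φ) = 91.445934·(0.31293174 − 0.31827824·0.94977562) = 0.972878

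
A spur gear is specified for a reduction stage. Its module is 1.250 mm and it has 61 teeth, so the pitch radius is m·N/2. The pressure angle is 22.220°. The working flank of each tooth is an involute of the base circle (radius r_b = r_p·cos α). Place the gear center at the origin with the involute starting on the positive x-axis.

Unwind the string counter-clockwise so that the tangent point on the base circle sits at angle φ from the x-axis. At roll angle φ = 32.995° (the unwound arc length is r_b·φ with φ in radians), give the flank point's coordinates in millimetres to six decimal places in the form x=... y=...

x=40.669664 y=2.173112

pitch radius r_p = m·N/2 = 1.250·61/2 = 38.125000
base radius r_b = r_p·cos α = 38.125000·cos 22.220° = 35.293786
roll angle φ = 32.995° = 0.57587139 rad
x = r_b·(cos φ + φ·sin φ) = 35.293786·(0.83871809 + 0.57587139·0.54456585) = 40.669664
y = r_b·(sin φ − φ·cos φ) = 35.293786·(0.54456585 − 0.57587139·0.83871809) = 2.173112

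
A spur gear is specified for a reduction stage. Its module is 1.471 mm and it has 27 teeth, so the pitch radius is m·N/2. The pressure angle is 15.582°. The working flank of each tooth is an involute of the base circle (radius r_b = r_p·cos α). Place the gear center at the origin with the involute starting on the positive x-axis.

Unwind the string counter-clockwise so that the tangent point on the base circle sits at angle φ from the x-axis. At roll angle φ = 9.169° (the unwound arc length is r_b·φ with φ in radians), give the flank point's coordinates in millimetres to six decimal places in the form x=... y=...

x=19.372011 y=0.026064

pitch radius r_p = m·N/2 = 1.471·27/2 = 19.858500
base radius r_b = r_p·cos α = 19.858500·cos 15.582° = 19.128641
roll angle φ = 9.169° = 0.16002924 rad
x = r_b·(cos φ + φ·sin φ) = 19.128641·(0.98722262 + 0.16002924·0.15934707) = 19.372011
y = r_b·(sin φ − φ·cos φ) = 19.128641·(0.15934707 − 0.16002924·0.98722262) = 0.026064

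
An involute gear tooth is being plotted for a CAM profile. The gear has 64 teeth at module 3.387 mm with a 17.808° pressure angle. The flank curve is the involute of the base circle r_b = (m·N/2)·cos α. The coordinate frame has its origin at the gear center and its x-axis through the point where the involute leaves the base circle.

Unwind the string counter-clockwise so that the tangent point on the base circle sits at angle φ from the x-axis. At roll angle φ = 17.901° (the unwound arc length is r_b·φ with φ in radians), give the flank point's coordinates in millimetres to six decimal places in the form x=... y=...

x=108.105134 y=1.038817

pitch radius r_p = m·N/2 = 3.387·64/2 = 108.384000
base radius r_b = r_p·cos α = 108.384000·cos 17.808° = 103.190965
roll angle φ = 17.901° = 0.31243139 rad
x = r_b·(cos φ + φ·sin φ) = 103.190965·(0.95158904 + 0.31243139·0.30737323) = 108.105134
y = r_b·(sin φ − φ·cos φ) = 103.190965·(0.30737323 − 0.31243139·0.95158904) = 1.038817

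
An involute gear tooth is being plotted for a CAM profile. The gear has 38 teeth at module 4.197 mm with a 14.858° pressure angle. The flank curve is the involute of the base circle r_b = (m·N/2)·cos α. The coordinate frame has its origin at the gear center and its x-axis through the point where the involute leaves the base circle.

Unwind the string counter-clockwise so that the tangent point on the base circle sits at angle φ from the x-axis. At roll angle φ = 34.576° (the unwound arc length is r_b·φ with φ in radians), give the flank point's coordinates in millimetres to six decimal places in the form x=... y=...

pitch radius r_p = m·N/2 = 4.197·38/2 = 79.743000
base radius r_b = r_p·cos α = 79.743000·cos 14.858° = 77.076738
roll angle φ = 34.576° = 0.60346504 rad
x = r_b·(cos φ + φ·sin φ) = 77.076738·(0.82337415 + 0.60346504·0.56749890) = 89.859136
y = r_b·(sin φ − φ·cos φ) = 77.076738·(0.56749890 − 0.60346504·0.82337415) = 5.443266

x=89.859136 y=5.443266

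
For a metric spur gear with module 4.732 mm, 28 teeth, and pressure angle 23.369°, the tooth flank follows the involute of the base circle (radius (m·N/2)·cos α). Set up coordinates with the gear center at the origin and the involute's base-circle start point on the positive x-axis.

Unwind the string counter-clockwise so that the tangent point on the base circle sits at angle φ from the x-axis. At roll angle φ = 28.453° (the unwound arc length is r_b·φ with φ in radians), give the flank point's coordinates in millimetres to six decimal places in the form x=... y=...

pitch radius r_p = m·N/2 = 4.732·28/2 = 66.248000
base radius r_b = r_p·cos α = 66.248000·cos 23.369° = 60.813635
roll angle φ = 28.453° = 0.49659853 rad
x = r_b·(cos φ + φ·sin φ) = 60.813635·(0.87920823 + 0.49659853·0.47643770) = 67.856249
y = r_b·(sin φ − φ·cos φ) = 60.813635·(0.47643770 − 0.49659853·0.87920823) = 2.421853

x=67.856249 y=2.421853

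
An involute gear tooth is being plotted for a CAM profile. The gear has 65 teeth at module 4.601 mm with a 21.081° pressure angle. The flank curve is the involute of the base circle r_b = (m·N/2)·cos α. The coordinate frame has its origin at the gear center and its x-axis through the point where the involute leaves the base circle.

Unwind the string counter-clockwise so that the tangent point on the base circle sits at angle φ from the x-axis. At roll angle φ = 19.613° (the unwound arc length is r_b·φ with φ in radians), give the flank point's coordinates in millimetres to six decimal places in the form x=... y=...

x=147.461356 y=1.843727

pitch radius r_p = m·N/2 = 4.601·65/2 = 149.532500
base radius r_b = r_p·cos α = 149.532500·cos 21.081° = 139.524718
roll angle φ = 19.613° = 0.34231143 rad
x = r_b·(cos φ + φ·sin φ) = 139.524718·(0.94198132 + 0.34231143·0.33566531) = 147.461356
y = r_b·(sin φ − φ·cos φ) = 139.524718·(0.33566531 − 0.34231143·0.94198132) = 1.843727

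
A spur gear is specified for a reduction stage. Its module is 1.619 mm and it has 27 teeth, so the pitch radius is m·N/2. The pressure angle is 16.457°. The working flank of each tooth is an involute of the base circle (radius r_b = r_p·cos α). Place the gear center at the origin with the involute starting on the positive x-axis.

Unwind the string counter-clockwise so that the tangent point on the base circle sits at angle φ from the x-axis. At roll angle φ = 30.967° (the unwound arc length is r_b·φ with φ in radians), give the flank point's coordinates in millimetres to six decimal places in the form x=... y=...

x=23.802639 y=1.071229

pitch radius r_p = m·N/2 = 1.619·27/2 = 21.856500
base radius r_b = r_p·cos α = 21.856500·cos 16.457° = 20.961096
roll angle φ = 30.967° = 0.54047611 rad
x = r_b·(cos φ + φ·sin φ) = 20.961096·(0.85746380 + 0.54047611·0.51454430) = 23.802639
y = r_b·(sin φ − φ·cos φ) = 20.961096·(0.51454430 − 0.54047611·0.85746380) = 1.071229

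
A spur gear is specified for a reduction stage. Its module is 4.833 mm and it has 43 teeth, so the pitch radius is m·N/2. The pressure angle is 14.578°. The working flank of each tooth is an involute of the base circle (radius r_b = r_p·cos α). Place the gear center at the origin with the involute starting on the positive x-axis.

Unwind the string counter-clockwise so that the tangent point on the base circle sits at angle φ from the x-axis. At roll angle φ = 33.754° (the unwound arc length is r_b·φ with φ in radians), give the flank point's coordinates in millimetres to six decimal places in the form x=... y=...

x=116.529972 y=6.618841

pitch radius r_p = m·N/2 = 4.833·43/2 = 103.909500
base radius r_b = r_p·cos α = 103.909500·cos 14.578° = 100.564226
roll angle φ = 33.754° = 0.58911844 rad
x = r_b·(cos φ + φ·sin φ) = 100.564226·(0.83143082 + 0.58911844·0.55562828) = 116.529972
y = r_b·(sin φ − φ·cos φ) = 100.564226·(0.55562828 − 0.58911844·0.83143082) = 6.618841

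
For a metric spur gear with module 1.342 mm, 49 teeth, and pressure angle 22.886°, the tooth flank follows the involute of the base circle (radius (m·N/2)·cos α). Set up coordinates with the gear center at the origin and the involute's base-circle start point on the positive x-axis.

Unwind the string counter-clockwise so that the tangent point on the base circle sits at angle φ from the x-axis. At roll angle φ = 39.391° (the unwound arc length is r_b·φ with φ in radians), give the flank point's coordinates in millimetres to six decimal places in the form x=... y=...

pitch radius r_p = m·N/2 = 1.342·49/2 = 32.879000
base radius r_b = r_p·cos α = 32.879000·cos 22.886° = 30.290780
roll angle φ = 39.391° = 0.68750265 rad
x = r_b·(cos φ + φ·sin φ) = 30.290780·(0.77283327 + 0.68750265·0.63460912) = 36.625452
y = r_b·(sin φ − φ·cos φ) = 30.290780·(0.63460912 − 0.68750265·0.77283327) = 3.128559

x=36.625452 y=3.128559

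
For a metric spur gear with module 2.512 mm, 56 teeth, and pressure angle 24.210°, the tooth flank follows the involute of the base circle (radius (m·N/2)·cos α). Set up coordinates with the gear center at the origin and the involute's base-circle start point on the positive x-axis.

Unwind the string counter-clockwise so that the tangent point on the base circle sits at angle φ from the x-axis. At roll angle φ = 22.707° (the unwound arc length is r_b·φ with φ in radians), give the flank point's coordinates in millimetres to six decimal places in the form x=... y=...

x=68.991542 y=1.310235

pitch radius r_p = m·N/2 = 2.512·56/2 = 70.336000
base radius r_b = r_p·cos α = 70.336000·cos 24.210° = 64.149847
roll angle φ = 22.707° = 0.39631191 rad
x = r_b·(cos φ + φ·sin φ) = 64.149847·(0.92249094 + 0.39631191·0.38601875) = 68.991542
y = r_b·(sin φ − φ·cos φ) = 64.149847·(0.38601875 − 0.39631191·0.92249094) = 1.310235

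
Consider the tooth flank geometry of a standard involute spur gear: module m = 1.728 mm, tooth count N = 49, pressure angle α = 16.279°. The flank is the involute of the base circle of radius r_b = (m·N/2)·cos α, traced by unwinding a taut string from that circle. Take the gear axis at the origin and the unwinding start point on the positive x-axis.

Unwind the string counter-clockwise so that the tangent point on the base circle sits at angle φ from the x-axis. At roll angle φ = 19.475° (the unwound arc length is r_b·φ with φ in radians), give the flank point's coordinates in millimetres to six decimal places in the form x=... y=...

x=42.918870 y=0.525844

pitch radius r_p = m·N/2 = 1.728·49/2 = 42.336000
base radius r_b = r_p·cos α = 42.336000·cos 16.279° = 40.638669
roll angle φ = 19.475° = 0.33990287 rad
x = r_b·(cos φ + φ·sin φ) = 40.638669·(0.94278705 + 0.33990287·0.33339552) = 42.918870
y = r_b·(sin φ − φ·cos φ) = 40.638669·(0.33339552 − 0.33990287·0.94278705) = 0.525844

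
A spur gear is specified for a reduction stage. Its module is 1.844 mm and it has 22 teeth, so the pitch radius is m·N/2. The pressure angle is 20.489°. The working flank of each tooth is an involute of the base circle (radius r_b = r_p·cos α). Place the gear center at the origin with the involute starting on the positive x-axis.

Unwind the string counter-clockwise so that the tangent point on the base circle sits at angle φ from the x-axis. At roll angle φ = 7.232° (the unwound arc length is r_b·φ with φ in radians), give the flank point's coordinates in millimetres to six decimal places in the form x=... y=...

x=19.151581 y=0.012716

pitch radius r_p = m·N/2 = 1.844·22/2 = 20.284000
base radius r_b = r_p·cos α = 20.284000·cos 20.489° = 19.000822
roll angle φ = 7.232° = 0.12622221 rad
x = r_b·(cos φ + φ·sin φ) = 19.000822·(0.99204455 + 0.12622221·0.12588732) = 19.151581
y = r_b·(sin φ − φ·cos φ) = 19.000822·(0.12588732 − 0.12622221·0.99204455) = 0.012716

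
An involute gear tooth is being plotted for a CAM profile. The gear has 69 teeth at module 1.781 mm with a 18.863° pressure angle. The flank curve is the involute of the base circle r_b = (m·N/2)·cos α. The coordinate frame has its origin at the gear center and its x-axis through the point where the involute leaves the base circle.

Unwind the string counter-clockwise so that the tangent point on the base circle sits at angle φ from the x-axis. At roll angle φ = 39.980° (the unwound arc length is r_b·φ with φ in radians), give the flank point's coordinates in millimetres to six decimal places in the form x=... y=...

x=70.622886 y=6.269796

pitch radius r_p = m·N/2 = 1.781·69/2 = 61.444500
base radius r_b = r_p·cos α = 61.444500·cos 18.863° = 58.144582
roll angle φ = 39.980° = 0.69778263 rad
x = r_b·(cos φ + φ·sin φ) = 58.144582·(0.76626877 + 0.69778263·0.64252017) = 70.622886
y = r_b·(sin φ − φ·cos φ) = 58.144582·(0.64252017 − 0.69778263·0.76626877) = 6.269796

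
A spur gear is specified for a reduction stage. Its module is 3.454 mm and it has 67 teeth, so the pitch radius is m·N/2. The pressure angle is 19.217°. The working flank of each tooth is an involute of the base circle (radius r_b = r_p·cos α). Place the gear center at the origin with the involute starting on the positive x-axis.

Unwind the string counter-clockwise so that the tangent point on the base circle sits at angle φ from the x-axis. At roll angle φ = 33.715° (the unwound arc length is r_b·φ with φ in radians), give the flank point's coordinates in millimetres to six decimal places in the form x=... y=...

x=126.571683 y=7.166955

pitch radius r_p = m·N/2 = 3.454·67/2 = 115.709000
base radius r_b = r_p·cos α = 115.709000·cos 19.217° = 109.261550
roll angle φ = 33.715° = 0.58843776 rad
x = r_b·(cos φ + φ·sin φ) = 109.261550·(0.83180884 + 0.58843776·0.55506221) = 126.571683
y = r_b·(sin φ − φ·cos φ) = 109.261550·(0.55506221 − 0.58843776·0.83180884) = 7.166955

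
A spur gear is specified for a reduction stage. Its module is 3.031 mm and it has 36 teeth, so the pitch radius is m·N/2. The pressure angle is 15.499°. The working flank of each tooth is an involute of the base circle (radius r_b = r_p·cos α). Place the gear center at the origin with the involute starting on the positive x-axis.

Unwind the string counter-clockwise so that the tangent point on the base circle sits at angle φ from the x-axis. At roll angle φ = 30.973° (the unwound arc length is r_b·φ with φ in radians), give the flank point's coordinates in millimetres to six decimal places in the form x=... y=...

pitch radius r_p = m·N/2 = 3.031·36/2 = 54.558000
base radius r_b = r_p·cos α = 54.558000·cos 15.499° = 52.574005
roll angle φ = 30.973° = 0.54058083 rad
x = r_b·(cos φ + φ·sin φ) = 52.574005·(0.85740991 + 0.54058083·0.51463409) = 59.703630
y = r_b·(sin φ − φ·cos φ) = 52.574005·(0.51463409 − 0.54058083·0.85740991) = 2.688357

x=59.703630 y=2.688357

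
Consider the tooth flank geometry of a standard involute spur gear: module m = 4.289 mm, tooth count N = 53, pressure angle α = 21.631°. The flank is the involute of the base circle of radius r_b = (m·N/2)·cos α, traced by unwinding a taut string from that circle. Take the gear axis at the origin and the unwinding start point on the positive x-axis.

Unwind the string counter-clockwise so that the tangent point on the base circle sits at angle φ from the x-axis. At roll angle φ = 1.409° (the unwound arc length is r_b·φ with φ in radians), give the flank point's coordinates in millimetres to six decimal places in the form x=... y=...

x=105.686290 y=0.000524

pitch radius r_p = m·N/2 = 4.289·53/2 = 113.658500
base radius r_b = r_p·cos α = 113.658500·cos 21.631° = 105.654347
roll angle φ = 1.409° = 0.02459169 rad
x = r_b·(cos φ + φ·sin φ) = 105.654347·(0.99969764 + 0.02459169·0.02458921) = 105.686290
y = r_b·(sin φ − φ·cos φ) = 105.654347·(0.02458921 − 0.02459169·0.99969764) = 0.000524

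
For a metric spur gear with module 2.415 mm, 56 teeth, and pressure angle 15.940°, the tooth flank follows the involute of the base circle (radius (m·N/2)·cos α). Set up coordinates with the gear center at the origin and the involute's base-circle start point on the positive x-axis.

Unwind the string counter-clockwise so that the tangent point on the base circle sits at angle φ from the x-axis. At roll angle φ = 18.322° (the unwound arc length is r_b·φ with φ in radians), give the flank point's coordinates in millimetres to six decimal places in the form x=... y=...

x=68.259924 y=0.701502

pitch radius r_p = m·N/2 = 2.415·56/2 = 67.620000
base radius r_b = r_p·cos α = 67.620000·cos 15.940° = 65.019999
roll angle φ = 18.322° = 0.31977923 rad
x = r_b·(cos φ + φ·sin φ) = 65.019999·(0.94930484 + 0.31977923·0.31435699) = 68.259924
y = r_b·(sin φ − φ·cos φ) = 65.019999·(0.31435699 − 0.31977923·0.94930484) = 0.701502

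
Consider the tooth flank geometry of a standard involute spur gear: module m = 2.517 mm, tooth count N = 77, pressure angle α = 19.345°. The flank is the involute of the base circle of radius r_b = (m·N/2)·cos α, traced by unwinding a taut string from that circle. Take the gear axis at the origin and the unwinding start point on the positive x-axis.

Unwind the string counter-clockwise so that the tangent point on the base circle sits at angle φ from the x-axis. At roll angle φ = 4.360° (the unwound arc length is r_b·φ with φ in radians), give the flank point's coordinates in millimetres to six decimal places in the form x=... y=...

x=91.697723 y=0.013422

pitch radius r_p = m·N/2 = 2.517·77/2 = 96.904500
base radius r_b = r_p·cos α = 96.904500·cos 19.345° = 91.433376
roll angle φ = 4.360° = 0.07609636 rad
x = r_b·(cos φ + φ·sin φ) = 91.433376·(0.99710607 + 0.07609636·0.07602294) = 91.697723
y = r_b·(sin φ − φ·cos φ) = 91.433376·(0.07602294 − 0.07609636·0.99710607) = 0.013422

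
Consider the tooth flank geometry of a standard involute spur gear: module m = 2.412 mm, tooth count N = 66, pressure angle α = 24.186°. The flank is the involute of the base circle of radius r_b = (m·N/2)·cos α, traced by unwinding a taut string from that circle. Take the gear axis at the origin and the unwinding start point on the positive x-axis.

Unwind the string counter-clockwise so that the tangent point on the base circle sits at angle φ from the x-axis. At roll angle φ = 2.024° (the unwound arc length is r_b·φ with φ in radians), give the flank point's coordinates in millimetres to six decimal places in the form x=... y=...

x=72.654373 y=0.001067

pitch radius r_p = m·N/2 = 2.412·66/2 = 79.596000
base radius r_b = r_p·cos α = 79.596000·cos 24.186° = 72.609083
roll angle φ = 2.024° = 0.03532546 rad
x = r_b·(cos φ + φ·sin φ) = 72.609083·(0.99937612 + 0.03532546·0.03531812) = 72.654373
y = r_b·(sin φ − φ·cos φ) = 72.609083·(0.03531812 − 0.03532546·0.99937612) = 0.001067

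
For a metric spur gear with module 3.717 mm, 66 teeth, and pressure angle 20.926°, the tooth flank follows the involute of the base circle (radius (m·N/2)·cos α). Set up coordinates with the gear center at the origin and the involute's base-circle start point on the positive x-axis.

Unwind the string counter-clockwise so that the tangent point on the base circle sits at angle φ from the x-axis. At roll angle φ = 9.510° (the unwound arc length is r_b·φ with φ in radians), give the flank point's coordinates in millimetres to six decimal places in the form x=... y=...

x=116.137922 y=0.174152

pitch radius r_p = m·N/2 = 3.717·66/2 = 122.661000
base radius r_b = r_p·cos α = 122.661000·cos 20.926° = 114.570587
roll angle φ = 9.510° = 0.16598081 rad
x = r_b·(cos φ + φ·sin φ) = 114.570587·(0.98625678 + 0.16598081·0.16521974) = 116.137922
y = r_b·(sin φ − φ·cos φ) = 114.570587·(0.16521974 − 0.16598081·0.98625678) = 0.174152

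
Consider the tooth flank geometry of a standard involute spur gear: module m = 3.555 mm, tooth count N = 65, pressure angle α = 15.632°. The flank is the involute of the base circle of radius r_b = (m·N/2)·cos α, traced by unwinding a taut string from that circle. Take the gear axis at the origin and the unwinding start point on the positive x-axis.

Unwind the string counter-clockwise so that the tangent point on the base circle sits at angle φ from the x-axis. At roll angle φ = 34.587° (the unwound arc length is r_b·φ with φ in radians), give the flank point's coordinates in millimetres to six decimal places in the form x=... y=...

x=129.726655 y=7.864937

pitch radius r_p = m·N/2 = 3.555·65/2 = 115.537500
base radius r_b = r_p·cos α = 115.537500·cos 15.632° = 111.264025
roll angle φ = 34.587° = 0.60365703 rad
x = r_b·(cos φ + φ·sin φ) = 111.264025·(0.82326519 + 0.60365703·0.56765697) = 129.726655
y = r_b·(sin φ − φ·cos φ) = 111.264025·(0.56765697 − 0.60365703·0.82326519) = 7.864937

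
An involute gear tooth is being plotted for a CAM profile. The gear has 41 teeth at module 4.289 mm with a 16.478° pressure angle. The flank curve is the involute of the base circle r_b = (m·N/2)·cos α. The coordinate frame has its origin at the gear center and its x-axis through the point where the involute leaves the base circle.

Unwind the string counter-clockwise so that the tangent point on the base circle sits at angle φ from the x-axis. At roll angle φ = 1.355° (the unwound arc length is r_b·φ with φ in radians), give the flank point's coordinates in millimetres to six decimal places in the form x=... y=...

x=84.336902 y=0.000372

pitch radius r_p = m·N/2 = 4.289·41/2 = 87.924500
base radius r_b = r_p·cos α = 87.924500·cos 16.478° = 84.313328
roll angle φ = 1.355° = 0.02364921 rad
x = r_b·(cos φ + φ·sin φ) = 84.313328·(0.99972037 + 0.02364921·0.02364701) = 84.336902
y = r_b·(sin φ − φ·cos φ) = 84.313328·(0.02364701 − 0.02364921·0.99972037) = 0.000372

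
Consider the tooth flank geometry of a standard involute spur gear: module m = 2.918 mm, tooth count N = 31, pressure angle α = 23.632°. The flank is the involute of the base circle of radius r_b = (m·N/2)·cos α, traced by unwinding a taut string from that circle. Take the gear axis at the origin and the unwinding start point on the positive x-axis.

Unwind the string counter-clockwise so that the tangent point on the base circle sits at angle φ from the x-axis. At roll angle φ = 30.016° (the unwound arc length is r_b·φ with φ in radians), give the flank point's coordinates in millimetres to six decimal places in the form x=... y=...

x=46.737853 y=1.931886

pitch radius r_p = m·N/2 = 2.918·31/2 = 45.229000
base radius r_b = r_p·cos α = 45.229000·cos 23.632° = 41.436050
roll angle φ = 30.016° = 0.52387803 rad
x = r_b·(cos φ + φ·sin φ) = 41.436050·(0.86588574 + 0.52387803·0.50024182) = 46.737853
y = r_b·(sin φ − φ·cos φ) = 41.436050·(0.50024182 − 0.52387803·0.86588574) = 1.931886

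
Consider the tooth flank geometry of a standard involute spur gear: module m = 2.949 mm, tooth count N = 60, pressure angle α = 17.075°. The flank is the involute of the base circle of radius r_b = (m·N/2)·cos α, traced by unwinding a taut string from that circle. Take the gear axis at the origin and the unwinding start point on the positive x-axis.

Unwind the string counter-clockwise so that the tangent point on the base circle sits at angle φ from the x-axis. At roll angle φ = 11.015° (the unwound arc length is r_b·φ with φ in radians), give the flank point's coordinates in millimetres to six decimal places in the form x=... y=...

pitch radius r_p = m·N/2 = 2.949·60/2 = 88.470000
base radius r_b = r_p·cos α = 88.470000·cos 17.075° = 84.570351
roll angle φ = 11.015° = 0.19224802 rad
x = r_b·(cos φ + φ·sin φ) = 84.570351·(0.98157720 + 0.19224802·0.19106598) = 86.118770
y = r_b·(sin φ − φ·cos φ) = 84.570351·(0.19106598 − 0.19224802·0.98157720) = 0.199561

x=86.118770 y=0.199561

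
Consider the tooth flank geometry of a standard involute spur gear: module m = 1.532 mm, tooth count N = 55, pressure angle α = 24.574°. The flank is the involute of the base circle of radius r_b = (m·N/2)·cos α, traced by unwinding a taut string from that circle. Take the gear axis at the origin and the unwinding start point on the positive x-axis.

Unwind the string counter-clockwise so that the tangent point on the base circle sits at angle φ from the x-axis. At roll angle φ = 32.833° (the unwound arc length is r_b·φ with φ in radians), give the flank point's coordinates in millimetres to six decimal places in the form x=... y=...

x=44.097752 y=2.325262

pitch radius r_p = m·N/2 = 1.532·55/2 = 42.130000
base radius r_b = r_p·cos α = 42.130000·cos 24.574° = 38.314072
roll angle φ = 32.833° = 0.57304395 rad
x = r_b·(cos φ + φ·sin φ) = 38.314072·(0.84025446 + 0.57304395·0.54219225) = 44.097752
y = r_b·(sin φ − φ·cos φ) = 38.314072·(0.54219225 − 0.57304395·0.84025446) = 2.325262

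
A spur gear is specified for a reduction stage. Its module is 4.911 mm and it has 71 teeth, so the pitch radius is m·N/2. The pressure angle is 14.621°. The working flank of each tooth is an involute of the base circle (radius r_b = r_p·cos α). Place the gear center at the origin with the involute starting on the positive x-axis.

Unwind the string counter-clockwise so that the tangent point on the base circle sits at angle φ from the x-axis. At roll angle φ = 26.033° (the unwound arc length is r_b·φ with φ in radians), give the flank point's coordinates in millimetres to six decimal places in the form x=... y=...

pitch radius r_p = m·N/2 = 4.911·71/2 = 174.340500
base radius r_b = r_p·cos α = 174.340500·cos 14.621° = 168.694782
roll angle φ = 26.033° = 0.45436156 rad
x = r_b·(cos φ + φ·sin φ) = 168.694782·(0.89854141 + 0.45436156·0.43888874) = 185.219379
y = r_b·(sin φ − φ·cos φ) = 168.694782·(0.43888874 − 0.45436156·0.89854141) = 5.166457

x=185.219379 y=5.166457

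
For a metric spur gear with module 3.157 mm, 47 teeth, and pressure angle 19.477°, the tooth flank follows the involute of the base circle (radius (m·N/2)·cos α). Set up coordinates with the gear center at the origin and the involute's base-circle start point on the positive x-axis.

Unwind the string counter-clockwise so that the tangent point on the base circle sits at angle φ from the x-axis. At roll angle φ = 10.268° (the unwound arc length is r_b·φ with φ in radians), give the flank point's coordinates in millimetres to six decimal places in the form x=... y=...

x=71.058209 y=0.133759

pitch radius r_p = m·N/2 = 3.157·47/2 = 74.189500
base radius r_b = r_p·cos α = 74.189500·cos 19.477° = 69.944037
roll angle φ = 10.268° = 0.17921041 rad
x = r_b·(cos φ + φ·sin φ) = 69.944037·(0.98398475 + 0.17921041·0.17825268) = 71.058209
y = r_b·(sin φ − φ·cos φ) = 69.944037·(0.17825268 − 0.17921041·0.98398475) = 0.133759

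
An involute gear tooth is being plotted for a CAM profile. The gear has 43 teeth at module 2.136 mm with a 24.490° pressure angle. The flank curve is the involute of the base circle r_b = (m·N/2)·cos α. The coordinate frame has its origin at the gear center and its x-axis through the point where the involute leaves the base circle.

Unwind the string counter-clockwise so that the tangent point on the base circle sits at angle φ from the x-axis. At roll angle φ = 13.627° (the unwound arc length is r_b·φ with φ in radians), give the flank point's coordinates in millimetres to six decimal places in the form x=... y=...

pitch radius r_p = m·N/2 = 2.136·43/2 = 45.924000
base radius r_b = r_p·cos α = 45.924000·cos 24.490° = 41.792385
roll angle φ = 13.627° = 0.23783602 rad
x = r_b·(cos φ + φ·sin φ) = 41.792385·(0.97185008 + 0.23783602·0.23560011) = 42.957735
y = r_b·(sin φ − φ·cos φ) = 41.792385·(0.23560011 − 0.23783602·0.97185008) = 0.186359

x=42.957735 y=0.186359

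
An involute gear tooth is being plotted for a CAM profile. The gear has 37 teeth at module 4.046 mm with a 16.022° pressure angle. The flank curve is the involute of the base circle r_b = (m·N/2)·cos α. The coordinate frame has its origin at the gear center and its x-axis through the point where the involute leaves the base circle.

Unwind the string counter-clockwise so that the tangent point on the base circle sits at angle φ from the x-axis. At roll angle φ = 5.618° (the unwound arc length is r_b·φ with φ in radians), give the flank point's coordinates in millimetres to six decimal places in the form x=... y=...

x=72.288485 y=0.022586

pitch radius r_p = m·N/2 = 4.046·37/2 = 74.851000
base radius r_b = r_p·cos α = 74.851000·cos 16.022° = 71.943472
roll angle φ = 5.618° = 0.09805260 rad
x = r_b·(cos φ + φ·sin φ) = 71.943472·(0.99519669 + 0.09805260·0.09789555) = 72.288485
y = r_b·(sin φ − φ·cos φ) = 71.943472·(0.09789555 − 0.09805260·0.99519669) = 0.022586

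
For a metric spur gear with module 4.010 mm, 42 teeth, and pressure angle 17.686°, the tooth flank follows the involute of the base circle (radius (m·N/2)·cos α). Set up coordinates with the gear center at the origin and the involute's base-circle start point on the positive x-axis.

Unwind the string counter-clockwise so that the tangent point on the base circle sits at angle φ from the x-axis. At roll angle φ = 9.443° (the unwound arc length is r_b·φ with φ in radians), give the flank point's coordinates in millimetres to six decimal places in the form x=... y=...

x=81.312123 y=0.119398

pitch radius r_p = m·N/2 = 4.010·42/2 = 84.210000
base radius r_b = r_p·cos α = 84.210000·cos 17.686° = 80.229877
roll angle φ = 9.443° = 0.16481144 rad
x = r_b·(cos φ + φ·sin φ) = 80.229877·(0.98644931 + 0.16481144·0.16406633) = 81.312123
y = r_b·(sin φ − φ·cos φ) = 80.229877·(0.16406633 − 0.16481144·0.98644931) = 0.119398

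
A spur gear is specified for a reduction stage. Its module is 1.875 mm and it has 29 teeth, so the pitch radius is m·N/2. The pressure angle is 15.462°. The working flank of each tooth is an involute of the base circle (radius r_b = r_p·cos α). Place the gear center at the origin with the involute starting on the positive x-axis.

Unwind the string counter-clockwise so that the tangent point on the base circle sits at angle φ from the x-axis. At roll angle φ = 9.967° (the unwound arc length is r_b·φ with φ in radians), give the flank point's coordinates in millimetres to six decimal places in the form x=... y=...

pitch radius r_p = m·N/2 = 1.875·29/2 = 27.187500
base radius r_b = r_p·cos α = 27.187500·cos 15.462° = 26.203516
roll angle φ = 9.967° = 0.17395697 rad
x = r_b·(cos φ + φ·sin φ) = 26.203516·(0.98490760 + 0.17395697·0.17308094) = 26.596994
y = r_b·(sin φ − φ·cos φ) = 26.203516·(0.17308094 − 0.17395697·0.98490760) = 0.045840

x=26.596994 y=0.045840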